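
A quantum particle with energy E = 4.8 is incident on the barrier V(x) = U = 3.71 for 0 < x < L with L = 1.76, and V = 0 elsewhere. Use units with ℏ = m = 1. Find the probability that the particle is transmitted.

T = 0.851

E > U: inside the barrier k₂ = √(2m(E − U))/ℏ = 1.476, k₂L = 2.599.
T = [1 + U² sin²(k₂L) / (4E(E − U))]⁻¹ = 1/1.176 = 0.851.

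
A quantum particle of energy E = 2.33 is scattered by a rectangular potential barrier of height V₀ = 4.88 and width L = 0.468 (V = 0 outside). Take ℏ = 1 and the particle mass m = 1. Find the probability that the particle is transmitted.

T = 0.384

Since E < V₀ the interior solution is evanescent with decay constant κ = √(2m(V₀ − E))/ℏ = 2.258.
κL = 1.057, sinh(κL) = 1.265.
The exact tunnelling result is T⁻¹ = 1 + V₀² sinh²(κL) / [4E(V₀ − E)] = 2.603, so T = 0.384.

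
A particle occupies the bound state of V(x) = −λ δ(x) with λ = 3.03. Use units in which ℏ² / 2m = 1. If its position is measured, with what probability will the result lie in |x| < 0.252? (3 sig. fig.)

The normalised bound state is ψ = √κ e^{−κ|x|} with κ = mλ/ℏ² = 1.515.
P(|x| < d) = ∫_{−d}^{d} κ e^{−2κ|x|} dx = 1 − e^{−2κd} = 1 − e^{−0.7636} = 0.5340.

P = 0.534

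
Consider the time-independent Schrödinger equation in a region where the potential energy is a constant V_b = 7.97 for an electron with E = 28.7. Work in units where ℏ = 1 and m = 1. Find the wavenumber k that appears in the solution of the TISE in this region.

k = 6.44

With E > V_b the solution is oscillatory, ψ ∝ e^{±ikx} with k = √(2m(E − V_b))/ℏ.
k = √(2 × 1 × 20.73) = 6.439.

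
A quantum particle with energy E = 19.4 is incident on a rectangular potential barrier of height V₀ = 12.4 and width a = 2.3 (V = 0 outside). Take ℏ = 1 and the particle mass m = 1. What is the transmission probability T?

Above the barrier the interior wavenumber is k₂ = √(2m(E − V₀))/ℏ = 3.742, giving phase k₂a = 8.606.
Matching at both interfaces gives T⁻¹ = 1 + V₀² sin²(k₂a) / [4E(E − V₀)] = 1.151, hence T = 0.869.

T = 0.869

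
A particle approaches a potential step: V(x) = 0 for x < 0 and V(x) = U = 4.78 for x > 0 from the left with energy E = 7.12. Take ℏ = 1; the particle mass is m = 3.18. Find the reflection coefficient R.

On each side the TISE gives plane waves with k = √(2m(E − V))/ℏ: k₁ = √(2·3.18·7.12) = 6.729, k₂ = √(2·3.18·2.34) = 3.858.
Continuity of ψ and ψ′ at the step yields the reflection amplitude r = (k₁ − k₂)/(k₁ + k₂) = 0.2712; thus R = |r|² = 0.07356, T = 0.9264.

R = 0.0736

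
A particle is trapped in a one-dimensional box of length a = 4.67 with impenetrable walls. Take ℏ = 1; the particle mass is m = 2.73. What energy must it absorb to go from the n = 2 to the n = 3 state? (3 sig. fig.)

E_n = n²π²ℏ²/(2ma²), so ΔE = (3² − 2²) π²ℏ²/(2ma²).
ΔE = 5 × π² / (2 × 2.73 × 4.67²) = 0.4144.

ΔE = 0.414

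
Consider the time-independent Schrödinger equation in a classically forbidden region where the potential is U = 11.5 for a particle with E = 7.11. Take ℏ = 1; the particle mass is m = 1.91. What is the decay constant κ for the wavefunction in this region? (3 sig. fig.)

κ = 4.10

Since E < U the TISE in this region is ψ'' = κ²ψ with κ = √(2m(U − E))/ℏ.
κ = √(2 × 1.91 × 4.39) = 4.095.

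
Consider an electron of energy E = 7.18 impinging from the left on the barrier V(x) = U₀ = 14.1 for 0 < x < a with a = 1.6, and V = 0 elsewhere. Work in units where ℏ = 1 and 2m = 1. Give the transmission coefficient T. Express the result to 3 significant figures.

Since E < U₀ the interior solution is evanescent with decay constant κ = √(2m(U₀ − E))/ℏ = 2.631.
κa = 4.209, sinh(κa) = 33.64.
Matching ψ, ψ′ at both faces gives T = [1 + U₀² sinh²(κa) / (4E(U₀ − E))]⁻¹ = 1/1133 = 0.000883.

T = 0.000883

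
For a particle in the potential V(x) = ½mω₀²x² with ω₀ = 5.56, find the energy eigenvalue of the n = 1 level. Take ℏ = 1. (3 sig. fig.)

Using E_n = (n + ½)ℏω₀: E_1 = 1.5 × 5.56 = 8.340.

E = 8.34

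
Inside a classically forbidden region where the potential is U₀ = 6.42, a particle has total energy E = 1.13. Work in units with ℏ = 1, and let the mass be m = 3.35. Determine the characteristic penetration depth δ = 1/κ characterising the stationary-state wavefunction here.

Since E < U₀ the TISE in this region is ψ'' = κ²ψ with κ = √(2m(U₀ − E))/ℏ.
κ = √(2 × 3.35 × 5.29) = 5.953. The penetration depth is δ = 1/κ = 0.168.

δ = 0.168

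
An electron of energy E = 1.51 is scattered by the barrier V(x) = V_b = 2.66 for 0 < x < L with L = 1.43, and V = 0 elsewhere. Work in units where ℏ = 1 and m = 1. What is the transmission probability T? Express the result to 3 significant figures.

Since E < V_b the interior solution is evanescent with decay constant κ = √(2m(V_b − E))/ℏ = 1.517.
κL = 2.169, sinh(κL) = 4.316.
Matching ψ, ψ′ at both faces gives T = [1 + V_b² sinh²(κL) / (4E(V_b − E))]⁻¹ = 1/19.98 = 0.0501.

T = 0.0501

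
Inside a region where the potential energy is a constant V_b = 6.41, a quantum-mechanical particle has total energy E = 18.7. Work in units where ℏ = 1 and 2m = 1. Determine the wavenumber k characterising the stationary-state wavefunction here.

With E > V_b the solution is oscillatory, ψ ∝ e^{±ikx} with k = √(2m(E − V_b))/ℏ.
k = √(2 × 0.5 × 12.29) = 3.506.

k = 3.51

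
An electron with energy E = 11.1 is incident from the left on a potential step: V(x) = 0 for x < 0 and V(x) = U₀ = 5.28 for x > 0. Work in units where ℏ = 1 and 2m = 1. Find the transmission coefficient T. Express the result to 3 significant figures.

On each side the TISE gives plane waves with k = √(2m(E − V))/ℏ: k₁ = √(2·½·11.1) = 3.332, k₂ = √(2·½·5.82) = 2.412.
Continuity of ψ and ψ′ at the step yields the reflection amplitude r = (k₁ − k₂)/(k₁ + k₂) = 0.1600; thus R = |r|² = 0.02561, T = 0.9744.

T = 0.974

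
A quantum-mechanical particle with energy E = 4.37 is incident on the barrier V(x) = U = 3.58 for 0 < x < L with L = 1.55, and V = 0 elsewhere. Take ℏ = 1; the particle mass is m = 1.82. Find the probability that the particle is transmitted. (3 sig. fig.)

T = 0.817

Above the barrier the interior wavenumber is k₂ = √(2m(E − U))/ℏ = 1.696, giving phase k₂L = 2.628.
T = [1 + U² sin²(k₂L) / (4E(E − U))]⁻¹ = 1/1.224 = 0.817.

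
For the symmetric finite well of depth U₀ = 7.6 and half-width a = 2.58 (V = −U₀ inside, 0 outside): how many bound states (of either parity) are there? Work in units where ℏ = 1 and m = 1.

N = 7

The dimensionless depth is z₀ = a√(2mU₀)/ℏ = 2.58 × √(15.20) = 10.06.
The even/odd transcendental equations gain one root per π/2 in z₀, giving N = 1 + ⌊2z₀/π⌋ = 1 + ⌊6.404⌋ = 7.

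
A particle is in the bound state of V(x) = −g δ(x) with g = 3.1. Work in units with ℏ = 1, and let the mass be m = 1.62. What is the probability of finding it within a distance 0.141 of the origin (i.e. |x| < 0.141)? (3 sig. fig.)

The normalised bound state is ψ = √κ e^{−κ|x|} with κ = mg/ℏ² = 5.022.
P(|x| < d) = ∫_{−d}^{d} κ e^{−2κ|x|} dx = 1 − e^{−2κd} = 1 − e^{−1.416} = 0.7574.

P = 0.757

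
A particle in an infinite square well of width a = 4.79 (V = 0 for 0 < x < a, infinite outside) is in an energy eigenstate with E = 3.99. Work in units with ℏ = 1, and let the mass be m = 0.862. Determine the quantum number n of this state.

n = 4

For an infinite well E_n = n²π²ℏ²/(2ma²), so n = (a/πℏ)√(2mE).
n = (4.79/π) × √(2 × 0.862 × 3.99) = 3.999 → n = 4.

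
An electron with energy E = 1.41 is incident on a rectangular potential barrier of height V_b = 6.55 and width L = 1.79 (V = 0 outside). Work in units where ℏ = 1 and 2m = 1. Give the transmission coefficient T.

Since E < V_b the interior solution is evanescent with decay constant κ = √(2m(V_b − E))/ℏ = 2.267.
κL = 4.058, sinh(κL) = 28.93.
Matching ψ, ψ′ at both faces gives T = [1 + V_b² sinh²(κL) / (4E(V_b − E))]⁻¹ = 1/1239 = 0.000807.

T = 0.000807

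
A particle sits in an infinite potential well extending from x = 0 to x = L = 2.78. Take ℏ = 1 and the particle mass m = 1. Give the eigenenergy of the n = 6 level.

Requiring ψ(0) = ψ(L) = 0 quantises k = nπ/L, hence E_n = ℏ²k²/2m = n²π²ℏ²/(2mL²).
E_6 = 6² × π² / (2 × 1 × 2.78²) = 22.99.

E = 23.0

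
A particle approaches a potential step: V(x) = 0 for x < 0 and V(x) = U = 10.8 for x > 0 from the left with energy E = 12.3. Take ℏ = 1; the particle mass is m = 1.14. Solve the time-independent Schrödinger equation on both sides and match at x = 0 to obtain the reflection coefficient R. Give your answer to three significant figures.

R = 0.233

The wavenumbers are k₁ = √(2mE)/ℏ = 5.296 on the left and k₂ = √(2m(E − U))/ℏ = 1.849 on the right.
Continuity of ψ and ψ′ at the step yields the reflection amplitude r = (k₁ − k₂)/(k₁ + k₂) = 0.4823; thus R = |r|² = 0.2327, T = 0.7673.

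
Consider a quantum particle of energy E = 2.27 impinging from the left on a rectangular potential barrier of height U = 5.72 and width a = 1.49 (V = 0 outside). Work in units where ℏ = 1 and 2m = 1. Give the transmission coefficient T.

T = 0.0150

Since E < U the interior solution is evanescent with decay constant κ = √(2m(U − E))/ℏ = 1.857.
κa = 2.768, sinh(κa) = 7.928.
The exact tunnelling result is T⁻¹ = 1 + U² sinh²(κa) / [4E(U − E)] = 66.65, so T = 0.0150.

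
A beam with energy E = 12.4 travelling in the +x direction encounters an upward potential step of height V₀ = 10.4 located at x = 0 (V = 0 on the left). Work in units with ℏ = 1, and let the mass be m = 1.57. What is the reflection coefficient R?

On each side the TISE gives plane waves with k = √(2m(E − V))/ℏ: k₁ = √(2·1.57·12.4) = 6.240, k₂ = √(2·1.57·2) = 2.506.
Matching ψ and ψ′ at x = 0 gives r = (k₁ − k₂)/(k₁ + k₂), so R = r² = 0.1823 and T = 1 − R = 0.8177.

R = 0.182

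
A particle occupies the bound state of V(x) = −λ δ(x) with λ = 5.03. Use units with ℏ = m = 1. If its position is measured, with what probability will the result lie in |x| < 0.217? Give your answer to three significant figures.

P = 0.887

The normalised bound state is ψ = √κ e^{−κ|x|} with κ = mλ/ℏ² = 5.030.
P(|x| < d) = ∫_{−d}^{d} κ e^{−2κ|x|} dx = 1 − e^{−2κd} = 1 − e^{−2.183} = 0.8873.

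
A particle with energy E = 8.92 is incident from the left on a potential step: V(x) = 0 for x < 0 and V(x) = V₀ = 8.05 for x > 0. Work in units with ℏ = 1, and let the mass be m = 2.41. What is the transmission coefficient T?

T = 0.725

On each side the TISE gives plane waves with k = √(2m(E − V))/ℏ: k₁ = √(2·2.41·8.92) = 6.557, k₂ = √(2·2.41·0.87) = 2.048.
Continuity of ψ and ψ′ at the step yields the reflection amplitude r = (k₁ − k₂)/(k₁ + k₂) = 0.5240; thus R = |r|² = 0.2746, T = 0.7254.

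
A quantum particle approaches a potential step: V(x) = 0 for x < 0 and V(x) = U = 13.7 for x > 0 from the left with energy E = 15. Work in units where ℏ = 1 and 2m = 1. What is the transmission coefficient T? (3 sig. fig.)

T = 0.703

On each side the TISE gives plane waves with k = √(2m(E − V))/ℏ: k₁ = √(2·½·15) = 3.873, k₂ = √(2·½·1.3) = 1.140.
Matching ψ and ψ′ at x = 0 gives r = (k₁ − k₂)/(k₁ + k₂), so R = r² = 0.2972 and T = 1 − R = 0.7028.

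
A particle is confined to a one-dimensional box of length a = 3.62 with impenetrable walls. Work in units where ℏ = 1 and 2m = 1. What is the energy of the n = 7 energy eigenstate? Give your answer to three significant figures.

E = 36.9

The infinite-well eigenfunctions ψ_n = √(2/a) sin(nπx/a) vanish at both walls, giving E_n = n²π²ℏ²/(2ma²).
E_7 = 7² × π² / (2 × 0.5 × 3.62²) = 36.90.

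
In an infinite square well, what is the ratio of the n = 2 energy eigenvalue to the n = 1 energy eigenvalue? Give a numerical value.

4

E_n = n²π²ℏ²/(2mL²) so the ratio is n₂²/n₁² = 4/1 = 4.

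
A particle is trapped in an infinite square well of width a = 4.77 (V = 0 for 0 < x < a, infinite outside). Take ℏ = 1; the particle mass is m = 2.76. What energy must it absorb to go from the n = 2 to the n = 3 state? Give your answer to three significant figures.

ΔE = 0.393

E_n = n²π²ℏ²/(2ma²), so ΔE = (3² − 2²) π²ℏ²/(2ma²).
ΔE = 5 × π² / (2 × 2.76 × 4.77²) = 0.3929.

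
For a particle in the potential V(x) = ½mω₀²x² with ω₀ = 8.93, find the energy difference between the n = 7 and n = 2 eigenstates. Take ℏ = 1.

E_n = ℏω₀(n + ½), so ΔE = (7 − 2) ℏω₀ = 5 × 8.93 = 44.65.

ΔE = 44.7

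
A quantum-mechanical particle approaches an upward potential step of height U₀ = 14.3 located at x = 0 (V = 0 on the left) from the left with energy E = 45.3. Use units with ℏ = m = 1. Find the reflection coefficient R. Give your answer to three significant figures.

R = 0.00894

The wavenumbers are k₁ = √(2mE)/ℏ = 9.518 on the left and k₂ = √(2m(E − U₀))/ℏ = 7.874 on the right.
Matching ψ and ψ′ at x = 0 gives r = (k₁ − k₂)/(k₁ + k₂), so R = r² = 0.008939 and T = 1 − R = 0.9911.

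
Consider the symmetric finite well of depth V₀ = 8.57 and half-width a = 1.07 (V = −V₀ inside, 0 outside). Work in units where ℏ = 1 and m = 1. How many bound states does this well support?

The dimensionless depth is z₀ = a√(2mV₀)/ℏ = 1.07 × √(17.14) = 4.430.
A new bound state (alternating even/odd) appears each time z₀ passes a multiple of π/2, so N = ⌊2z₀/π⌋ + 1 = ⌊2.820⌋ + 1 = 3.

N = 3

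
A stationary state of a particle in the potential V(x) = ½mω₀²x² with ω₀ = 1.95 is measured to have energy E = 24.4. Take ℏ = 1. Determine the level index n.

n = 12

E_n = ℏω₀(n + ½) ⇒ n = E/(ℏω₀) − ½ = 24.4/1.95 − 0.5 = 12.013 → n = 12.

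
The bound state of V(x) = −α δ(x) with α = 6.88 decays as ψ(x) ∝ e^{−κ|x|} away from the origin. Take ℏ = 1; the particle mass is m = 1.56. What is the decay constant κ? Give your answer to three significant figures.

Integrating the TISE across x = 0 gives the cusp condition ψ'(0⁺) − ψ'(0⁻) = −(2mα/ℏ²)ψ(0).
With ψ ∝ e^{−κ|x|} this yields −2κ = −2mα/ℏ², so κ = mα/ℏ² = 10.73.

κ = 10.7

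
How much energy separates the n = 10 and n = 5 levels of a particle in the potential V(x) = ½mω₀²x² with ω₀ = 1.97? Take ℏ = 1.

E_n = ℏω₀(n + ½), so ΔE = (10 − 5) ℏω₀ = 5 × 1.97 = 9.850.

ΔE = 9.85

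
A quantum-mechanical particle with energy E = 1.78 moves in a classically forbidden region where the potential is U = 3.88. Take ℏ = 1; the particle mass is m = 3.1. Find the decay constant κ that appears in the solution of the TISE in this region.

Since E < U the TISE in this region is ψ'' = κ²ψ with κ = √(2m(U − E))/ℏ.
κ = √(2 × 3.1 × 2.1) = 3.608.

κ = 3.61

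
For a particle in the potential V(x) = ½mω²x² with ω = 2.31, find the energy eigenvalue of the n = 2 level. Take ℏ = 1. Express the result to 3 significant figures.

E = 5.78

Using E_n = (n + ½)ℏω: E_2 = 2.5 × 2.31 = 5.775.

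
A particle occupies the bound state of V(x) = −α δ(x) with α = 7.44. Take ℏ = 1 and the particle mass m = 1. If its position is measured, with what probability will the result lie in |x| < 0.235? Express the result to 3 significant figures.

The normalised bound state is ψ = √κ e^{−κ|x|} with κ = mα/ℏ² = 7.440.
P(|x| < d) = ∫_{−d}^{d} κ e^{−2κ|x|} dx = 1 − e^{−2κd} = 1 − e^{−3.497} = 0.9697.

P = 0.970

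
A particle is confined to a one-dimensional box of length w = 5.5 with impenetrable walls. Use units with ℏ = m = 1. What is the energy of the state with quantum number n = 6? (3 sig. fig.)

E = 5.87

The infinite-well eigenfunctions ψ_n = √(2/w) sin(nπx/w) vanish at both walls, giving E_n = n²π²ℏ²/(2mw²).
E_6 = 6² × π² / (2 × 1 × 5.5²) = 5.873.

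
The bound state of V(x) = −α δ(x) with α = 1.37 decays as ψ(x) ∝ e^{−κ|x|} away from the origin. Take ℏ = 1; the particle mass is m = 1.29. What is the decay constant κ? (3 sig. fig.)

Integrate −(ℏ²/2m)ψ'' − αδ(x)ψ = Eψ from −ε to +ε: the ψ'' term gives ψ'(0⁺) − ψ'(0⁻) and the δ term gives −(2mα/ℏ²)ψ(0).
With ψ ∝ e^{−κ|x|} this yields −2κ = −2mα/ℏ², so κ = mα/ℏ² = 1.767.

κ = 1.77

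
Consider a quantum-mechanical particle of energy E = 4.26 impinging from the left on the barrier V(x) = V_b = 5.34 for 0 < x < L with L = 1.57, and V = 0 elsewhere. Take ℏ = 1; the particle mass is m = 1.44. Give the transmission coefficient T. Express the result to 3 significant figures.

T = 0.0101

E < V_b: inside the barrier ψ ∝ e^{±κx} with κ = √(2m(V_b − E))/ℏ = 1.764.
κL = 2.769, sinh(κL) = 7.939.
The exact tunnelling result is T⁻¹ = 1 + V_b² sinh²(κL) / [4E(V_b − E)] = 98.67, so T = 0.0101.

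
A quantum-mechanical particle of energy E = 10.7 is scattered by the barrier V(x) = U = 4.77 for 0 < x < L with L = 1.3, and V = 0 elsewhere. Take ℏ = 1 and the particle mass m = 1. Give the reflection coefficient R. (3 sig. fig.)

R = 0.0781

E > U: inside the barrier k₂ = √(2m(E − U))/ℏ = 3.444, k₂L = 4.477.
Matching at both interfaces gives T⁻¹ = 1 + U² sin²(k₂L) / [4E(E − U)] = 1.085, hence T = 0.922.
R = 1 − T = 0.0781.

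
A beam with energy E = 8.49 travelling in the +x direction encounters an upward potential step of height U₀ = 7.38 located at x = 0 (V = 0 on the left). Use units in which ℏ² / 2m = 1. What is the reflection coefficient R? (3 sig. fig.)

On each side the TISE gives plane waves with k = √(2m(E − V))/ℏ: k₁ = √(2·½·8.49) = 2.914, k₂ = √(2·½·1.11) = 1.054.
Continuity of ψ and ψ′ at the step yields the reflection amplitude r = (k₁ − k₂)/(k₁ + k₂) = 0.4689; thus R = |r|² = 0.2198, T = 0.7802.

R = 0.220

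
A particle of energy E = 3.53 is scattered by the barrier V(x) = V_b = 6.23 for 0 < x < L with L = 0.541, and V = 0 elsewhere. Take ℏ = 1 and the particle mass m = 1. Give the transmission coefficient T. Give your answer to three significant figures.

T = 0.273

E < V_b: inside the barrier ψ ∝ e^{±κx} with κ = √(2m(V_b − E))/ℏ = 2.324.
κL = 1.257, sinh(κL) = 1.616.
The exact tunnelling result is T⁻¹ = 1 + V_b² sinh²(κL) / [4E(V_b − E)] = 3.657, so T = 0.273.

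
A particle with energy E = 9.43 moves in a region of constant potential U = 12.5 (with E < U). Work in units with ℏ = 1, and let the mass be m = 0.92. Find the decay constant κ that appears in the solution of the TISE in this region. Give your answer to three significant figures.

κ = 2.38

Since E < U the TISE in this region is ψ'' = κ²ψ with κ = √(2m(U − E))/ℏ.
κ = √(2 × 0.92 × 3.07) = 2.377.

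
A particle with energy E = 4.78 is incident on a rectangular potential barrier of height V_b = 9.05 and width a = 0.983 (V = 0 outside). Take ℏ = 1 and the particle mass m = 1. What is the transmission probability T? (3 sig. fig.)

T = 0.0127

Since E < V_b the interior solution is evanescent with decay constant κ = √(2m(V_b − E))/ℏ = 2.922.
κa = 2.873, sinh(κa) = 8.814.
Matching ψ, ψ′ at both faces gives T = [1 + V_b² sinh²(κa) / (4E(V_b − E))]⁻¹ = 1/78.93 = 0.0127.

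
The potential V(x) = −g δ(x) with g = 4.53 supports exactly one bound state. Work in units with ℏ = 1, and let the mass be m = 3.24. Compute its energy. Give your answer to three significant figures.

E = -33.2

For x ≠ 0 the bound state is ψ ∝ e^{−κ|x|}; integrating the TISE across the delta gives the cusp condition 2κ = 2mg/ℏ², so κ = 14.68.
Then E = −ℏ²κ²/(2m) = −mg²/(2ℏ²) = -33.24.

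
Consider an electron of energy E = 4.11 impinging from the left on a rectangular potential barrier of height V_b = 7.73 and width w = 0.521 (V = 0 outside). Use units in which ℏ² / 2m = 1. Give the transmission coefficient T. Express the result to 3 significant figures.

Since E < V_b the interior solution is evanescent with decay constant κ = √(2m(V_b − E))/ℏ = 1.903.
κw = 0.9913, sinh(κw) = 1.162.
The exact tunnelling result is T⁻¹ = 1 + V_b² sinh²(κw) / [4E(V_b − E)] = 2.355, so T = 0.425.

T = 0.425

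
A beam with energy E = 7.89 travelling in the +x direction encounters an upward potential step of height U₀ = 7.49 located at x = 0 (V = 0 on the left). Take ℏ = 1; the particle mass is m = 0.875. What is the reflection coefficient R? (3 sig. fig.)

On each side the TISE gives plane waves with k = √(2m(E − V))/ℏ: k₁ = √(2·0.875·7.89) = 3.716, k₂ = √(2·0.875·0.4) = 0.8367.
Matching ψ and ψ′ at x = 0 gives r = (k₁ − k₂)/(k₁ + k₂), so R = r² = 0.4000 and T = 1 − R = 0.6000.

R = 0.400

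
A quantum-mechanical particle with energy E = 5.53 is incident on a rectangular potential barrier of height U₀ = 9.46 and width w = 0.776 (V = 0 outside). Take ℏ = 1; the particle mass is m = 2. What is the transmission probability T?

T = 0.00823

Since E < U₀ the interior solution is evanescent with decay constant κ = √(2m(U₀ − E))/ℏ = 3.965.
κw = 3.077, sinh(κw) = 10.82.
Matching ψ, ψ′ at both faces gives T = [1 + U₀² sinh²(κw) / (4E(U₀ − E))]⁻¹ = 1/121.5 = 0.00823.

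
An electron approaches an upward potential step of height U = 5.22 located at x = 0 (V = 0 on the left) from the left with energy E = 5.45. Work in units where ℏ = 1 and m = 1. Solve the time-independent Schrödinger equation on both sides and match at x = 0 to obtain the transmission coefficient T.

The wavenumbers are k₁ = √(2mE)/ℏ = 3.302 on the left and k₂ = √(2m(E − U))/ℏ = 0.6782 on the right.
Continuity of ψ and ψ′ at the step yields the reflection amplitude r = (k₁ − k₂)/(k₁ + k₂) = 0.6592; thus R = |r|² = 0.4345, T = 0.5655.

T = 0.566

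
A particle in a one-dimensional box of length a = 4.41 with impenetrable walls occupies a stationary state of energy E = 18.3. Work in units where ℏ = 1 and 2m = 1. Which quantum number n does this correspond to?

n = 6

For an infinite well E_n = n²π²ℏ²/(2ma²), so n = (a/πℏ)√(2mE).
n = (4.41/π) × √(2 × 0.5 × 18.3) = 6.005 → n = 6.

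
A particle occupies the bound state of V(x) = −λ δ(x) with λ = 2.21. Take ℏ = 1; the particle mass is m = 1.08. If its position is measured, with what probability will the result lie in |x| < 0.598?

The normalised bound state is ψ = √κ e^{−κ|x|} with κ = mλ/ℏ² = 2.387.
P(|x| < d) = ∫_{−d}^{d} κ e^{−2κ|x|} dx = 1 − e^{−2κd} = 1 − e^{−2.855} = 0.9424.

P = 0.942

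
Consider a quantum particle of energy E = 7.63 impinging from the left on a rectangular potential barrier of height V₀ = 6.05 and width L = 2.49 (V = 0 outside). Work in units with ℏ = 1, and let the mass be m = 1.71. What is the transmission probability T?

Above the barrier the interior wavenumber is k₂ = √(2m(E − V₀))/ℏ = 2.325, giving phase k₂L = 5.788.
T = [1 + V₀² sin²(k₂L) / (4E(E − V₀))]⁻¹ = 1/1.171 = 0.854.

T = 0.854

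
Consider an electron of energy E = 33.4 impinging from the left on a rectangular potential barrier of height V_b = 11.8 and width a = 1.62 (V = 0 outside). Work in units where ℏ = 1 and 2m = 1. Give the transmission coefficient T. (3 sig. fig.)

T = 0.958

E > V_b: inside the barrier k₂ = √(2m(E − V_b))/ℏ = 4.648, k₂a = 7.529.
T = [1 + V_b² sin²(k₂a) / (4E(E − V_b))]⁻¹ = 1/1.043 = 0.958.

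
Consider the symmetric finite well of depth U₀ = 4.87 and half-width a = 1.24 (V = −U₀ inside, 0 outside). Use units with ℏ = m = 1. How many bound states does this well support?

The dimensionless depth is z₀ = a√(2mU₀)/ℏ = 1.24 × √(9.740) = 3.870.
The even/odd transcendental equations gain one root per π/2 in z₀, giving N = 1 + ⌊2z₀/π⌋ = 1 + ⌊2.464⌋ = 3.

N = 3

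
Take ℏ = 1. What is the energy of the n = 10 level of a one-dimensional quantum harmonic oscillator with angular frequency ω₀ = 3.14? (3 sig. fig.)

Using E_n = (n + ½)ℏω₀: E_10 = 10.5 × 3.14 = 32.97.

E = 33.0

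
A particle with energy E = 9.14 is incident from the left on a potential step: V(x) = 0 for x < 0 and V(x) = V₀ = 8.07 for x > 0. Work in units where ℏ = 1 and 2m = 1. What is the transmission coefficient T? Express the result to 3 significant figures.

The wavenumbers are k₁ = √(2mE)/ℏ = 3.023 on the left and k₂ = √(2m(E − V₀))/ℏ = 1.034 on the right.
Continuity of ψ and ψ′ at the step yields the reflection amplitude r = (k₁ − k₂)/(k₁ + k₂) = 0.4901; thus R = |r|² = 0.2402, T = 0.7598.

T = 0.760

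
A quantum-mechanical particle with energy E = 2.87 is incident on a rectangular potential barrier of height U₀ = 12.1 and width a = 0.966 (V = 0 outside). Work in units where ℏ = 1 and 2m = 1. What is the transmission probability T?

T = 0.00815

Since E < U₀ the interior solution is evanescent with decay constant κ = √(2m(U₀ − E))/ℏ = 3.038.
κa = 2.935, sinh(κa) = 9.382.
The exact tunnelling result is T⁻¹ = 1 + U₀² sinh²(κa) / [4E(U₀ − E)] = 122.6, so T = 0.00815.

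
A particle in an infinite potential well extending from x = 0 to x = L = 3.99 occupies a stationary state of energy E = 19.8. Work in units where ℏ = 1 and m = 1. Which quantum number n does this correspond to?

n = 8

From E_n = n²π²ℏ²/(2mL²) invert to n = √(2mL²E)/(πℏ).
n = (3.99/π) × √(2 × 1 × 19.8) = 7.992 → n = 8.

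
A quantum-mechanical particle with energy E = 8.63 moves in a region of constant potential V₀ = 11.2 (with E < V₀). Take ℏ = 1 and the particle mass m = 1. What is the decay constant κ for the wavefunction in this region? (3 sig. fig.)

Since E < V₀ the TISE in this region is ψ'' = κ²ψ with κ = √(2m(V₀ − E))/ℏ.
κ = √(2 × 1 × 2.57) = 2.267.

κ = 2.27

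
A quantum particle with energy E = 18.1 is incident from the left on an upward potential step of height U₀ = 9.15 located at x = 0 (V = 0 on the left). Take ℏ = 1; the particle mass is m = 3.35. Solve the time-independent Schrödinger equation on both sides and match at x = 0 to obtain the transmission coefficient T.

T = 0.970

The wavenumbers are k₁ = √(2mE)/ℏ = 11.01 on the left and k₂ = √(2m(E − U₀))/ℏ = 7.744 on the right.
Matching ψ and ψ′ at x = 0 gives r = (k₁ − k₂)/(k₁ + k₂), so R = r² = 0.03037 and T = 1 − R = 0.9696.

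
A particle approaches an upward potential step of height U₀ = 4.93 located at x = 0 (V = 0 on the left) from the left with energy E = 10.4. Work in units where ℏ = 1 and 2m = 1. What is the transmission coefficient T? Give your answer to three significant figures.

The wavenumbers are k₁ = √(2mE)/ℏ = 3.225 on the left and k₂ = √(2m(E − U₀))/ℏ = 2.339 on the right.
Matching ψ and ψ′ at x = 0 gives r = (k₁ − k₂)/(k₁ + k₂), so R = r² = 0.02537 and T = 1 − R = 0.9746.

T = 0.975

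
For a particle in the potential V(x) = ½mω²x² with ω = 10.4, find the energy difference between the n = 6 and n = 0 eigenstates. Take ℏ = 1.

ΔE = 62.4

E_n = ℏω(n + ½), so ΔE = (6 − 0) ℏω = 6 × 10.4 = 62.40.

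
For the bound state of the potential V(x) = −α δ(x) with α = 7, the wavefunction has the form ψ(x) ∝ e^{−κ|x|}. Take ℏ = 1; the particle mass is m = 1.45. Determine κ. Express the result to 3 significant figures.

Integrating the TISE across x = 0 gives the cusp condition ψ'(0⁺) − ψ'(0⁻) = −(2mα/ℏ²)ψ(0).
With ψ ∝ e^{−κ|x|} this yields −2κ = −2mα/ℏ², so κ = mα/ℏ² = 10.15.

κ = 10.2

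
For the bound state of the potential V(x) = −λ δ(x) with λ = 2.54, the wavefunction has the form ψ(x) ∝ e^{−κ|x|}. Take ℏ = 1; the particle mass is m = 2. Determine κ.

κ = 5.08

Integrate −(ℏ²/2m)ψ'' − λδ(x)ψ = Eψ from −ε to +ε: the ψ'' term gives ψ'(0⁺) − ψ'(0⁻) and the δ term gives −(2mλ/ℏ²)ψ(0).
With ψ ∝ e^{−κ|x|} this yields −2κ = −2mλ/ℏ², so κ = mλ/ℏ² = 5.080.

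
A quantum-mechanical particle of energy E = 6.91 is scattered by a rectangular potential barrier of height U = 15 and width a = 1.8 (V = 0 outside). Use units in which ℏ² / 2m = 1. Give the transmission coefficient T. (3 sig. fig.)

T = 0.000142

E < U: inside the barrier ψ ∝ e^{±κx} with κ = √(2m(U − E))/ℏ = 2.844.
κa = 5.120, sinh(κa) = 83.64.
The exact tunnelling result is T⁻¹ = 1 + U² sinh²(κa) / [4E(U − E)] = 7041, so T = 0.000142.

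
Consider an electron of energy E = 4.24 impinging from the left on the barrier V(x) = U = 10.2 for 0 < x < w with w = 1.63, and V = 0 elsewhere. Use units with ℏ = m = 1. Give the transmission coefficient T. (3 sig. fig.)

E < U: inside the barrier ψ ∝ e^{±κx} with κ = √(2m(U − E))/ℏ = 3.453.
κw = 5.628, sinh(κw) = 139.0.
The exact tunnelling result is T⁻¹ = 1 + U² sinh²(κw) / [4E(U − E)] = 19890, so T = 0.0000503.

T = 0.0000503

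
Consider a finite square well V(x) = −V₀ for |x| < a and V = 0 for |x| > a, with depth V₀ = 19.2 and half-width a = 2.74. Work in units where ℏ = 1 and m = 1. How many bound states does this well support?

Define the well-strength parameter z₀ = (a/ℏ)√(2mV₀) = 2.74 × √(2·1·19.2) = 16.98.
A new bound state (alternating even/odd) appears each time z₀ passes a multiple of π/2, so N = ⌊2z₀/π⌋ + 1 = ⌊10.81⌋ + 1 = 11.

N = 11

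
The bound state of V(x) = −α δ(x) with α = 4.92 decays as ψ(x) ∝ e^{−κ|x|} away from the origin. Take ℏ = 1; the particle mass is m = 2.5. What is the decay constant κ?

κ = 12.3

Integrating the TISE across x = 0 gives the cusp condition ψ'(0⁺) − ψ'(0⁻) = −(2mα/ℏ²)ψ(0).
With ψ ∝ e^{−κ|x|} this yields −2κ = −2mα/ℏ², so κ = mα/ℏ² = 12.30.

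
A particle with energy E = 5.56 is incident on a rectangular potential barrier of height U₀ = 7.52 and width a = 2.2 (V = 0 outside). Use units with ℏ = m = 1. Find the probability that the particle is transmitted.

T = 0.000508

E < U₀: inside the barrier ψ ∝ e^{±κx} with κ = √(2m(U₀ − E))/ℏ = 1.980.
κa = 4.356, sinh(κa) = 38.96.
The exact tunnelling result is T⁻¹ = 1 + U₀² sinh²(κa) / [4E(U₀ − E)] = 1970, so T = 0.000508.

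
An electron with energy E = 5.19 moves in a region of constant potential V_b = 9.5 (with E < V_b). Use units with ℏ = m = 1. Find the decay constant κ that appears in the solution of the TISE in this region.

κ = 2.94

Since E < V_b the TISE in this region is ψ'' = κ²ψ with κ = √(2m(V_b − E))/ℏ.
κ = √(2 × 1 × 4.31) = 2.936.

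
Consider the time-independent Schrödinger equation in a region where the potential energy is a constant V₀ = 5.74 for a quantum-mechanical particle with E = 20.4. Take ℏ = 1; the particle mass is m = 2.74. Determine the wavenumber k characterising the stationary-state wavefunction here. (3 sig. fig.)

k = 8.96

With E > V₀ the solution is oscillatory, ψ ∝ e^{±ikx} with k = √(2m(E − V₀))/ℏ.
k = √(2 × 2.74 × 14.66) = 8.963.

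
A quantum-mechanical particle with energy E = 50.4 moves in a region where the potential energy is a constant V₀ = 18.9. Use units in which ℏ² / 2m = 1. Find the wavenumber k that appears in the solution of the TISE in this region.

k = 5.61

With E > V₀ the solution is oscillatory, ψ ∝ e^{±ikx} with k = √(2m(E − V₀))/ℏ.
k = √(2 × 0.5 × 31.5) = 5.612.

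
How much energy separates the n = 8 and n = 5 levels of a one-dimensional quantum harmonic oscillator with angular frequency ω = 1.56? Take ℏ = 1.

ΔE = 4.68

E_n = ℏω(n + ½), so ΔE = (8 − 5) ℏω = 3 × 1.56 = 4.680.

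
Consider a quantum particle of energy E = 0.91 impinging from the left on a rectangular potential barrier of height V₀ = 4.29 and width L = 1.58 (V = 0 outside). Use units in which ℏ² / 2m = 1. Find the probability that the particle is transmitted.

Since E < V₀ the interior solution is evanescent with decay constant κ = √(2m(V₀ − E))/ℏ = 1.838.
κL = 2.905, sinh(κL) = 9.103.
The exact tunnelling result is T⁻¹ = 1 + V₀² sinh²(κL) / [4E(V₀ − E)] = 125.0, so T = 0.00800.

T = 0.00800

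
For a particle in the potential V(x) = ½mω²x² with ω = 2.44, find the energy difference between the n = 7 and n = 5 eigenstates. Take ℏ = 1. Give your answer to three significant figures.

E_n = ℏω(n + ½), so ΔE = (7 − 5) ℏω = 2 × 2.44 = 4.880.

ΔE = 4.88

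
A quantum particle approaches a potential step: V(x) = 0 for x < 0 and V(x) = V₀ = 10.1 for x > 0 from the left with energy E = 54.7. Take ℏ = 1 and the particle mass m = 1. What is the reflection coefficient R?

R = 0.00260

The wavenumbers are k₁ = √(2mE)/ℏ = 10.46 on the left and k₂ = √(2m(E − V₀))/ℏ = 9.445 on the right.
Matching ψ and ψ′ at x = 0 gives r = (k₁ − k₂)/(k₁ + k₂), so R = r² = 0.002600 and T = 1 − R = 0.9974.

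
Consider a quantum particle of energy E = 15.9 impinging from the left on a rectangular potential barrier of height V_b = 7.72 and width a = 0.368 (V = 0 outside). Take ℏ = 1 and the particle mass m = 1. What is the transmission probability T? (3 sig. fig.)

E > V_b: inside the barrier k₂ = √(2m(E − V_b))/ℏ = 4.045, k₂a = 1.488.
Matching at both interfaces gives T⁻¹ = 1 + V_b² sin²(k₂a) / [4E(E − V_b)] = 1.114, hence T = 0.898.

T = 0.898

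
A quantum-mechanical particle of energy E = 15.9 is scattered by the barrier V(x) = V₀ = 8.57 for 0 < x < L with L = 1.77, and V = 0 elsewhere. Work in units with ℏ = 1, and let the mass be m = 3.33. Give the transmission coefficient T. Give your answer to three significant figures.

Above the barrier the interior wavenumber is k₂ = √(2m(E − V₀))/ℏ = 6.987, giving phase k₂L = 12.37.
T = [1 + V₀² sin²(k₂L) / (4E(E − V₀))]⁻¹ = 1/1.006 = 0.994.

T = 0.994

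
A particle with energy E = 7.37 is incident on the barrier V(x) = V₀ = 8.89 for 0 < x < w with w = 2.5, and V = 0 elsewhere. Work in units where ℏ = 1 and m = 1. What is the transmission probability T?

T = 0.000371

Since E < V₀ the interior solution is evanescent with decay constant κ = √(2m(V₀ − E))/ℏ = 1.744.
κw = 4.359, sinh(κw) = 39.08.
The exact tunnelling result is T⁻¹ = 1 + V₀² sinh²(κw) / [4E(V₀ − E)] = 2695, so T = 0.000371.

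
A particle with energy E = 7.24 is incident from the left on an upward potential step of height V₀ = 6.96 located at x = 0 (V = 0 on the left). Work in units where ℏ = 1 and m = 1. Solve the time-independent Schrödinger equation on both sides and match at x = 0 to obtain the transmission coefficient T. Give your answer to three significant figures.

On each side the TISE gives plane waves with k = √(2m(E − V))/ℏ: k₁ = √(2·1·7.24) = 3.805, k₂ = √(2·1·0.28) = 0.7483.
Matching ψ and ψ′ at x = 0 gives r = (k₁ − k₂)/(k₁ + k₂), so R = r² = 0.4507 and T = 1 − R = 0.5493.

T = 0.549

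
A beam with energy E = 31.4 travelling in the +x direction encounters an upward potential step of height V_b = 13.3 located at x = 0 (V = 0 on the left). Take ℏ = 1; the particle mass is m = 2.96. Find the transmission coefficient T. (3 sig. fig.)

The wavenumbers are k₁ = √(2mE)/ℏ = 13.63 on the left and k₂ = √(2m(E − V_b))/ℏ = 10.35 on the right.
Matching ψ and ψ′ at x = 0 gives r = (k₁ − k₂)/(k₁ + k₂), so R = r² = 0.01873 and T = 1 − R = 0.9813.

T = 0.981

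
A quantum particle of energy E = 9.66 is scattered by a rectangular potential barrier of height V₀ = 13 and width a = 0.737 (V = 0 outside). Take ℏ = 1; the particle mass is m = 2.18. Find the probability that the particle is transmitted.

T = 0.0110

Since E < V₀ the interior solution is evanescent with decay constant κ = √(2m(V₀ − E))/ℏ = 3.816.
κa = 2.812, sinh(κa) = 8.295.
The exact tunnelling result is T⁻¹ = 1 + V₀² sinh²(κa) / [4E(V₀ − E)] = 91.11, so T = 0.0110.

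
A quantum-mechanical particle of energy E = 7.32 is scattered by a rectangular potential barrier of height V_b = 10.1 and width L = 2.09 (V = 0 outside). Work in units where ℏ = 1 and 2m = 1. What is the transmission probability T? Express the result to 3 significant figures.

Since E < V_b the interior solution is evanescent with decay constant κ = √(2m(V_b − E))/ℏ = 1.667.
κL = 3.485, sinh(κL) = 16.29.
Matching ψ, ψ′ at both faces gives T = [1 + V_b² sinh²(κL) / (4E(V_b − E))]⁻¹ = 1/333.6 = 0.00300.

T = 0.00300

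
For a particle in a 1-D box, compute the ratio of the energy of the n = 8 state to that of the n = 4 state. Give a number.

4

E_n = n²π²ℏ²/(2mL²) so the ratio is n₂²/n₁² = 64/16 = 4.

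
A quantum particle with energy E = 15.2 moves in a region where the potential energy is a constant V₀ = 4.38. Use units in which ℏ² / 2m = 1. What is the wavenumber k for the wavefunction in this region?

k = 3.29

With E > V₀ the solution is oscillatory, ψ ∝ e^{±ikx} with k = √(2m(E − V₀))/ℏ.
k = √(2 × 0.5 × 10.82) = 3.289.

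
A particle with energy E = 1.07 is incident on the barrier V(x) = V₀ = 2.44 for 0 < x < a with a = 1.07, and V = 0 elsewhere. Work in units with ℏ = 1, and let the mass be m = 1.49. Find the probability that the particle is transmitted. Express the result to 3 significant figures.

Since E < V₀ the interior solution is evanescent with decay constant κ = √(2m(V₀ − E))/ℏ = 2.021.
κa = 2.162, sinh(κa) = 4.287.
The exact tunnelling result is T⁻¹ = 1 + V₀² sinh²(κa) / [4E(V₀ − E)] = 19.66, so T = 0.0509.

T = 0.0509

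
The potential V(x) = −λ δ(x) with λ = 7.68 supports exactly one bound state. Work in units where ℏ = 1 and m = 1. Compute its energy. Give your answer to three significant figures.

E = -29.5

The bound state is ψ(x) = √κ e^{−κ|x|}. The derivative jump ψ'(0⁺) − ψ'(0⁻) = −(2mλ/ℏ²)ψ(0) fixes κ = mλ/ℏ² = 7.680.
Then E = −ℏ²κ²/(2m) = −mλ²/(2ℏ²) = -29.49.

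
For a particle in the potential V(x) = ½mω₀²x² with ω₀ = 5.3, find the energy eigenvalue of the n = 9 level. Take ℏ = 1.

E = 50.4

The oscillator eigenvalues are E_n = ℏω₀(n + ½), so E_9 = 5.3 × 9.5 = 50.35.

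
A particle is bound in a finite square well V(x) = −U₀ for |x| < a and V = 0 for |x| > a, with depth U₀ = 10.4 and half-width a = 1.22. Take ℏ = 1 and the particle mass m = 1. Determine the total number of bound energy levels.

N = 4

The dimensionless depth is z₀ = a√(2mU₀)/ℏ = 1.22 × √(20.80) = 5.564.
A new bound state (alternating even/odd) appears each time z₀ passes a multiple of π/2, so N = ⌊2z₀/π⌋ + 1 = ⌊3.542⌋ + 1 = 4.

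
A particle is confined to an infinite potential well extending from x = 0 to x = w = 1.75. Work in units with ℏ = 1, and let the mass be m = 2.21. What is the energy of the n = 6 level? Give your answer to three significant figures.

Requiring ψ(0) = ψ(w) = 0 quantises k = nπ/w, hence E_n = ℏ²k²/2m = n²π²ℏ²/(2mw²).
E_6 = 6² × π² / (2 × 2.21 × 1.75²) = 26.25.

E = 26.2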